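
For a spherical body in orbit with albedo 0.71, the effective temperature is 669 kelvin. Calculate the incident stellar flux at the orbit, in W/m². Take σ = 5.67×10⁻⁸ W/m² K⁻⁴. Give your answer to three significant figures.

1.57×10^5 W/m²

Invert the energy balance for S: S = 4σT⁴/(1−α).
The emitted flux is σT⁴ = 11360 W/m².
So S = 4×11360/(1−0.71) = 1.567×10^5 W/m².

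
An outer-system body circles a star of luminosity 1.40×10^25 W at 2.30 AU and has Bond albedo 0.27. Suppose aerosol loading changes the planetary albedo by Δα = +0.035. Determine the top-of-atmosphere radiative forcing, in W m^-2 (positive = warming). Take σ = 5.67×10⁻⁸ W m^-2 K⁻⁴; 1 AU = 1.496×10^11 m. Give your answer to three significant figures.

d = 2.30 × 1.496×10^11 m = 3.441×10^11 m.
S = L/(4πd²) = 9.410 W m^-2.
ΔF = −(S/4)Δα = −(9.410/4)×(+0.035) = -0.08234 W m^-2.

-0.0823 W m^-2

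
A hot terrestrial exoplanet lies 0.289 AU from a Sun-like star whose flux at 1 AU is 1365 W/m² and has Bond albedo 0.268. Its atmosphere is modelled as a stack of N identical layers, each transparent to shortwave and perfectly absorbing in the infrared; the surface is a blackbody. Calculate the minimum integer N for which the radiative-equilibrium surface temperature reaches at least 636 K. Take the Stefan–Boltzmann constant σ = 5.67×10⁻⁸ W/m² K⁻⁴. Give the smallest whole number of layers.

3

Flux at the orbit: S = 1365/(0.289)² = 16340 W/m².
The effective emission temperature is T_e = [S(1−α)/(4σ)]^¼ = 479.2 K.
T_s = (N+1)^(1/4)·T_e ≥ 636 K requires N+1 ≥ (T_s/T_e)⁴ = (636/479.2)⁴ = 3.102.
So N ≥ 2.102; the smallest integer is N = 3.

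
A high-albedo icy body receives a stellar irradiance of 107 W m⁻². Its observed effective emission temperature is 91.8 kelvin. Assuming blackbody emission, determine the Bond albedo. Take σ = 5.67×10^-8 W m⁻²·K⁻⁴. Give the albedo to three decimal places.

Energy balance: S(1−α)/4 = σT⁴, so 1−α = 4σT⁴/S.
σT⁴ = 4.027 W m⁻², so 4σT⁴ = 16.11 W m⁻².
1−α = 16.11/107.0 = 0.1505, so α = 0.8495.

0.849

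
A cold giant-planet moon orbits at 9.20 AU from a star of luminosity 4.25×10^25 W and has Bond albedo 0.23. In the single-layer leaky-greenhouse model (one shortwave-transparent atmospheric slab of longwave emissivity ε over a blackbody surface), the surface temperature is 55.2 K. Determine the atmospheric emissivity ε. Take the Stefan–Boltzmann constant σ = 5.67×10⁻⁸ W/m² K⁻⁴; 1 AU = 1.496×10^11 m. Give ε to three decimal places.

0.694

d = 9.20 × 1.496×10^11 m = 1.376×10^12 m.
Flux at the orbit: S = L/(4πd²) = 4.25×10^25/(4π·(1.38×10^12)²) = 1.785 W/m².
First, T_e = [1.785·(1−0.23)/(4σ)]^(1/4) = 49.62 K.
Inverting T_s⁴ = 2T_e⁴/(2−ε): (T_e/T_s)⁴ = 0.6529, so ε = 2(1 − 0.6529) = 0.6942.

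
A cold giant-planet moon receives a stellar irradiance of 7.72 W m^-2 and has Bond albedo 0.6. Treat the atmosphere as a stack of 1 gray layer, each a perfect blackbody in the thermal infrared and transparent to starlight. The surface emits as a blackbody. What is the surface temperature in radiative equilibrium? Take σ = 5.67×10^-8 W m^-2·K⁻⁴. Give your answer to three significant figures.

72.2 kelvin

Top-of-atmosphere balance: σT_e⁴ = S(1−α)/4 = 0.7720 W m^-2 → T_e = 60.74 K.
For an N-layer opaque stack, T_s⁴ = (N+1)T_e⁴, hence T_s = (2)^(1/4)×60.74 K = 72.24 K.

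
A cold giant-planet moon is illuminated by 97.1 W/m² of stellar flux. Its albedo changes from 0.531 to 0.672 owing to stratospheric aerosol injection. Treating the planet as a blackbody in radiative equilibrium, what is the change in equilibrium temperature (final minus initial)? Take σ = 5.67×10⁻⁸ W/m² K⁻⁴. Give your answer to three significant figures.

Before: T₁ = [97.10·0.469/(4σ)]^(1/4) = 119.0 K.
With α = 0.672, T₂ = 108.9 K.
ΔT = T₂ − T₁ = -10.18 K.

-10.2 K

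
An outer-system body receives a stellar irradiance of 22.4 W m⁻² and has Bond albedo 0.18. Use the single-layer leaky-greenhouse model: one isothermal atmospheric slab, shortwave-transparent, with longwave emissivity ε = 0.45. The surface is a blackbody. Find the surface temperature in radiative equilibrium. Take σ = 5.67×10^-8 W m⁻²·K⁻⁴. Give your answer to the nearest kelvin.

Effective emission temperature (TOA balance): σT_e⁴ = S(1−α)/4 = 4.592 W m⁻² → T_e = 94.86 K.
For a single slab of emissivity ε, T_s⁴ = 2T_e⁴/(2−ε); thus T_s = 94.86·(1.29)^(1/4) = 101.1 K.

101 kelvin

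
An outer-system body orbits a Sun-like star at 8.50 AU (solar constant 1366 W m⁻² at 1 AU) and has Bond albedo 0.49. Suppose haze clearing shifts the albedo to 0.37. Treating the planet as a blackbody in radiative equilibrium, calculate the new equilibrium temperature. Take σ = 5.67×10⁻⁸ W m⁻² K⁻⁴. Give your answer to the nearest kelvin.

85 kelvin

By the inverse-square law, S = 1366/8.50² = 18.91 W m⁻².
With the new albedo, S(1−α₂)/4 = 2.978 W m⁻², so T₂ = 85.13 K.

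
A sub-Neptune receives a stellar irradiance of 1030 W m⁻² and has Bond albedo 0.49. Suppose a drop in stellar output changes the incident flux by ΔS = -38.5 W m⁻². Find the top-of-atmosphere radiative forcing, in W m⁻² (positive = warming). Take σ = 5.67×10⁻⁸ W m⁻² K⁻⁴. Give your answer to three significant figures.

-4.91 W m⁻²

TOA radiative forcing: ΔF = (1−α)ΔS/4 = 0.51·(-38.5)/4 = -4.909 W m⁻².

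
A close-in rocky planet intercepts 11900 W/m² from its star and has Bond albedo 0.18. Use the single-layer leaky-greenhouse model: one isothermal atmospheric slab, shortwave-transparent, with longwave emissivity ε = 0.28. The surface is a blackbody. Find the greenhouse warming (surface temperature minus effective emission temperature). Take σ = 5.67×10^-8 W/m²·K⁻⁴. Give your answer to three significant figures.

17.5 K

The planet radiates to space at T_e = [S(1−α)/(4σ)]^(1/4) = 455.4 K.
The surface balance (absorbed SW + ε·downward IR = σT_s⁴) with T_a⁴ = T_s⁴/2 reduces to T_s = T_e·[2/(2−ε)]^¼ = 472.9 K.
The atmosphere warms the surface by 17.50 K.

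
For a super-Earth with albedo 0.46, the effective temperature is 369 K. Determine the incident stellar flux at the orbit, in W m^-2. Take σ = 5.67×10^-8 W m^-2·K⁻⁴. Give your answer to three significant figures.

7790 W m^-2

From S(1−α)/4 = σT⁴: S = 4σT⁴/(1−α).
σT⁴ = 5.67×10⁻⁸·(369)⁴ = 1051 W m^-2.
So S = 4×1051/(1−0.46) = 7787 W m^-2.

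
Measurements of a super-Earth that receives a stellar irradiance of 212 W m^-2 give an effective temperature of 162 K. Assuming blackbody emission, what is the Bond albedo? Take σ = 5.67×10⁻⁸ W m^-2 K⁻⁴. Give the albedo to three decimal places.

Energy balance: S(1−α)/4 = σT⁴, so 1−α = 4σT⁴/S.
σT⁴ = 39.05 W m^-2, so 4σT⁴ = 156.2 W m^-2.
Hence α = 1 − 156.2/212.0 = 0.2632.

0.263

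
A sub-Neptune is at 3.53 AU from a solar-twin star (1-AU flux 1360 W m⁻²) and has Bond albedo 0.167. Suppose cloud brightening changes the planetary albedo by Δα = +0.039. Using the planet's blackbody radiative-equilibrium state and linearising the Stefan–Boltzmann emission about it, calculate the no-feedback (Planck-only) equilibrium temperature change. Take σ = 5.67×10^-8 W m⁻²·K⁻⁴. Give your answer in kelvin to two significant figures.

Irradiance scales as 1/d², so S = 1360 W m⁻² × (1/3.53)² = 109.1 W m⁻².
The baseline emission temperature is T_e = 141.5 K.
ΔF = −(S/4)Δα = −(109.1/4)×(+0.039) = -1.064 W m⁻².
The Planck feedback parameter is 4σT_e³ = 0.6425 W m⁻²/K.
So ΔT₀ = -1.064/0.6425 = -1.66 K.

-1.7 K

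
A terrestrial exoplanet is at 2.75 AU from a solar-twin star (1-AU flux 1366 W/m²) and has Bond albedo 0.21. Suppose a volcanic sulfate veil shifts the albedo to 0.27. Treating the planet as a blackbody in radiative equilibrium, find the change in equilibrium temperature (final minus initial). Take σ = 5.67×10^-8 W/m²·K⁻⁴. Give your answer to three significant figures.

Flux at the orbit: S = 1366/(2.75)² = 180.6 W/m².
With α = 0.21, T₁ = 158.4 K.
Final:   T₂ = [S(1−0.27)/(4σ)]^(1/4) = 155.3 K.
ΔT = T₂ − T₁ = -3.097 K.

-3.10 kelvin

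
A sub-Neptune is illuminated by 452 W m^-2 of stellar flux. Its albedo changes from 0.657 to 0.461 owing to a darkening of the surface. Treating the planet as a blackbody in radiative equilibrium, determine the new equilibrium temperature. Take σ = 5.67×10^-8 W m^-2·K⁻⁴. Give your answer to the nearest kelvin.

181 K

T₂ = [S(1−α₂)/(4σ)]^(1/4) = [452.0·0.539/(4σ)]^(1/4) = 181.0 K.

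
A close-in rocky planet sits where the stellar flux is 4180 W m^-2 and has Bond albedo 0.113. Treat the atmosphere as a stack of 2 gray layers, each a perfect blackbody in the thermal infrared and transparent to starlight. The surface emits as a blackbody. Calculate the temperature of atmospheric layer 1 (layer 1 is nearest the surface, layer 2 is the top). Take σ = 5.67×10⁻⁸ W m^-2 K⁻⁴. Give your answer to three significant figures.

Top-of-atmosphere balance: σT_e⁴ = S(1−α)/4 = 926.9 W m^-2 → T_e = 357.6 K.
Each opaque layer satisfies 2T_j⁴ = T_{j−1}⁴ + T_{j+1}⁴, giving T_k⁴ = (N+1−k)T_e⁴.
T_1 = (2)^(1/4)·357.6 = 425.2 K.

425 K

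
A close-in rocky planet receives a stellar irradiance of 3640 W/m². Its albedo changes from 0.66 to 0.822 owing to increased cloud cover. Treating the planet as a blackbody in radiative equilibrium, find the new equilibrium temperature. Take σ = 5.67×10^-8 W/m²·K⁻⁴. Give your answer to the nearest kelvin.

231 K

New equilibrium: T₂ = [(1−0.822)·3640/(4σ)]^(1/4) = 231.2 K.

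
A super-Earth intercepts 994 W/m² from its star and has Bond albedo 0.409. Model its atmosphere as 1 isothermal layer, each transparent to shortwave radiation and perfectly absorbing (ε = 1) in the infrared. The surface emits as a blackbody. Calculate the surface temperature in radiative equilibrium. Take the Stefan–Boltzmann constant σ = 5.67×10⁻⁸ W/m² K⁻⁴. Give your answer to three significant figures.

Top-of-atmosphere balance: σT_e⁴ = S(1−α)/4 = 146.9 W/m² → T_e = 225.6 K.
For an N-layer opaque stack, T_s⁴ = (N+1)T_e⁴, hence T_s = (2)^(1/4)×225.6 K = 268.3 K.

268 kelvin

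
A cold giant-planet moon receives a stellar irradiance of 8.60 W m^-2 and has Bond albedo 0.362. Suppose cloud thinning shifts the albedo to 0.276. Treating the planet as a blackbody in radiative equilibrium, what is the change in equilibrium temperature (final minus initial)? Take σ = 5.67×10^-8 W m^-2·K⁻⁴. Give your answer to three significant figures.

2.25 K

With α = 0.362, T₁ = 70.13 K.
Final:   T₂ = [S(1−0.276)/(4σ)]^(1/4) = 72.38 K.
ΔT = T₂ − T₁ = 2.253 K.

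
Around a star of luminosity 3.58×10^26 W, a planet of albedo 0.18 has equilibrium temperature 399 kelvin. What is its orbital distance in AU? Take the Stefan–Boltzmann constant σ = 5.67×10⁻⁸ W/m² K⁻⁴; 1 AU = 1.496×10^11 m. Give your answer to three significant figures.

The flux needed for this T is 4σT⁴/(1−0.18) = 7010 W/m².
From L = 4πd²S, d = √(3.58×10^26/(4π·7010)) = 6.375×10^10 m = 0.4261 AU.

0.426 AU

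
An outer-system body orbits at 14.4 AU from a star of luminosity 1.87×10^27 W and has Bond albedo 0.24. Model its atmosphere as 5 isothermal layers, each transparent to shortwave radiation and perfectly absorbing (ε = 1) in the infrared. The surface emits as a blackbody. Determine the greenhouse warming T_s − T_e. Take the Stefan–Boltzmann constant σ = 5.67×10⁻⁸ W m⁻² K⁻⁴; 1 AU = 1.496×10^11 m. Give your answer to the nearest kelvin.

d = 14.4 × 1.496×10^11 m = 2.154×10^12 m.
Flux at the orbit: S = L/(4πd²) = 1.87×10^27/(4π·(2.15×10^12)²) = 32.07 W m⁻².
Top-of-atmosphere balance: σT_e⁴ = S(1−α)/4 = 6.093 W m⁻² → T_e = 101.8 K.
T_s = (N+1)^(1/4)·T_e = 159.3 K.
So the greenhouse effect raises the surface by 159.3 − 101.8 = 57.53 K.

58 K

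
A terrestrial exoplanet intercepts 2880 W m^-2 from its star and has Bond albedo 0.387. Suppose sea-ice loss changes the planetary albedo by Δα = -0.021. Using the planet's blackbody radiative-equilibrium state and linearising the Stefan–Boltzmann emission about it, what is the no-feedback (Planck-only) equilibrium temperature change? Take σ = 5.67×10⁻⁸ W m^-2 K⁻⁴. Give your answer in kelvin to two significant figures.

2.5 K

The baseline emission temperature is T_e = 297.0 K.
TOA radiative forcing: ΔF = −S·Δα/4 = −2880·(-0.021)/4 = 15.12 W m^-2.
Linearising σT⁴ gives d(σT⁴)/dT = 4σT_e³ = 5.944 W m^-2 per K.
ΔT₀ = ΔF/λ_P = 15.12/5.944 = 2.54 K.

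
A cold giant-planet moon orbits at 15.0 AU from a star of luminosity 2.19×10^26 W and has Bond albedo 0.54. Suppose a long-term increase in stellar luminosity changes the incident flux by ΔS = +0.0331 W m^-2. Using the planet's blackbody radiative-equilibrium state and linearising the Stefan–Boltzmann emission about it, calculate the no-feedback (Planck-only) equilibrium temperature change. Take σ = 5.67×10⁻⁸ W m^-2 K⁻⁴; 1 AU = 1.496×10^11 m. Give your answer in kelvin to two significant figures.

d = 15.0 × 1.496×10^11 m = 2.244×10^12 m.
S = L/(4πd²) = 3.461 W m^-2.
Unperturbed T_e = [3.461·(1−0.54)/(4σ)]^¼ = 51.47 K.
TOA radiative forcing: ΔF = (1−α)ΔS/4 = 0.46·(+0.0331)/4 = 0.003806 W m^-2.
Linearising σT⁴ gives d(σT⁴)/dT = 4σT_e³ = 0.03093 W m^-2 per K.
So ΔT₀ = 0.003806/0.03093 = 0.123 K.

0.12 kelvin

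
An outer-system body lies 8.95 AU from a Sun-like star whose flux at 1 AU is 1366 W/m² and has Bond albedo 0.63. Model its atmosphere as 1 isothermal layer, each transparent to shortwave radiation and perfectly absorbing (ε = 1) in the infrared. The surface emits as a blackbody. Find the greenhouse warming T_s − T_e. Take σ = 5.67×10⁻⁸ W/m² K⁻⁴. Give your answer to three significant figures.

13.7 K

Flux at the orbit: S = 1366/(8.95)² = 17.05 W/m².
Top-of-atmosphere balance: σT_e⁴ = S(1−α)/4 = 1.577 W/m² → T_e = 72.63 K.
Surface: T_s = (2)^¼·T_e = 86.37 K.
So the greenhouse effect raises the surface by 86.37 − 72.63 = 13.74 K.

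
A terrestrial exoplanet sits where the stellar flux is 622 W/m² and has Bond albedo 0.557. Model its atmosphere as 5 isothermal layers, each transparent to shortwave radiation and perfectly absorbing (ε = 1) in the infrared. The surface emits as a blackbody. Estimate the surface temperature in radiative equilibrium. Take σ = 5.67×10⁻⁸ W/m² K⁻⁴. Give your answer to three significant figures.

OLR = S(1−α)/4 = 68.89 W/m²; the top layer radiates at T_e = 186.7 K.
With N = 5 opaque layers, T_s = (N+1)^(1/4)·T_e = 6^(1/4)·186.7 = 292.2 K.

292 K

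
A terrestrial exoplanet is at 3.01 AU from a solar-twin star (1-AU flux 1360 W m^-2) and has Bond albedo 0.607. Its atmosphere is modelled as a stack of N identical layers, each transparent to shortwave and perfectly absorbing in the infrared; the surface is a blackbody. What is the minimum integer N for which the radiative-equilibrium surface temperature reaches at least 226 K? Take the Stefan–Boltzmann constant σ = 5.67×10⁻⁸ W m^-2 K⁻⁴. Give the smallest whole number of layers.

Irradiance scales as 1/d², so S = 1360 W m^-2 × (1/3.01)² = 150.1 W m^-2.
The effective emission temperature is T_e = [S(1−α)/(4σ)]^¼ = 127.0 K.
Since T_s⁴ = (N+1)T_e⁴, we need N ≥ (T_s/T_e)⁴ − 1 = 9.029.
So N ≥ 9.029; the smallest integer is N = 10.

10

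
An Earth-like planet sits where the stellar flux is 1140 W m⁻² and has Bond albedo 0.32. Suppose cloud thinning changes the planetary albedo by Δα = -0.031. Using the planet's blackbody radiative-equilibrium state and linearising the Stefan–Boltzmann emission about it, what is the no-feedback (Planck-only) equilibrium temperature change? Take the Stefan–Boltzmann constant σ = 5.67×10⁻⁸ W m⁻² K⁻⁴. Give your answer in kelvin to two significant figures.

Unperturbed T_e = [1140·(1−0.32)/(4σ)]^¼ = 241.8 K.
TOA radiative forcing: ΔF = −S·Δα/4 = −1140·(-0.031)/4 = 8.835 W m⁻².
Linearising σT⁴ gives d(σT⁴)/dT = 4σT_e³ = 3.206 W m⁻² per K.
ΔT₀ = ΔF/λ_P = 8.835/3.206 = 2.76 K.

2.8 K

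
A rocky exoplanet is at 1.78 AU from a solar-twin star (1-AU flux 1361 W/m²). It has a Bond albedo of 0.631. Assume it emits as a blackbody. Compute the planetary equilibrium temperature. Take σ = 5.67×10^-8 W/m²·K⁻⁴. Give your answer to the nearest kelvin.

Irradiance scales as 1/d², so S = 1361 W/m² × (1/1.78)² = 429.6 W/m².
The planet absorbs (1−α)S over its disc πR² and re-emits over 4πR², so the mean absorbed flux is (1−0.631)·429.6/4 = 39.63 W/m².
Balancing against σT⁴: T = (39.63/5.67×10⁻⁸)^(1/4) = 162.6 K.

163 K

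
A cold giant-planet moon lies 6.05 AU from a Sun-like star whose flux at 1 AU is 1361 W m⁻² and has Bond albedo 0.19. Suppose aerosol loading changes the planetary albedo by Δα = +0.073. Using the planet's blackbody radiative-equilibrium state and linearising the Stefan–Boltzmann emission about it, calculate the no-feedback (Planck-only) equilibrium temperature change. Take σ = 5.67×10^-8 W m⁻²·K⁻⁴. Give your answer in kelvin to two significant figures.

Flux at the orbit: S = 1361/(6.05)² = 37.18 W m⁻².
Unperturbed T_e = [37.18·(1−0.19)/(4σ)]^¼ = 107.3 K.
TOA radiative forcing: ΔF = −S·Δα/4 = −37.18·(+0.073)/4 = -0.6786 W m⁻².
Linearising σT⁴ gives d(σT⁴)/dT = 4σT_e³ = 0.2806 W m⁻² per K.
So ΔT₀ = -0.6786/0.2806 = -2.42 K.

-2.4 K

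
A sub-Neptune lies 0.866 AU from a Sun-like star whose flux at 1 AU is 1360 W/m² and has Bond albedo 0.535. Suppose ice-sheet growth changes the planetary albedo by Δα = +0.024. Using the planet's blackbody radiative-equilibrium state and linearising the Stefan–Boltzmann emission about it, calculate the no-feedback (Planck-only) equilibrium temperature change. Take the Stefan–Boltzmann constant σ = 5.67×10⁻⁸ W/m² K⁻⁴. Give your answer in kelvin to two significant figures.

Flux at the orbit: S = 1360/(0.866)² = 1813 W/m².
Reference equilibrium: T_e = [S(1−α)/(4σ)]^(1/4) = 246.9 K.
The change in absorbed flux is Δ[S(1−α)/4] = −SΔα/4 = -10.88 W/m².
Linearising σT⁴ gives d(σT⁴)/dT = 4σT_e³ = 3.415 W/m² per K.
So ΔT₀ = -10.88/3.415 = -3.19 K.

-3.2 K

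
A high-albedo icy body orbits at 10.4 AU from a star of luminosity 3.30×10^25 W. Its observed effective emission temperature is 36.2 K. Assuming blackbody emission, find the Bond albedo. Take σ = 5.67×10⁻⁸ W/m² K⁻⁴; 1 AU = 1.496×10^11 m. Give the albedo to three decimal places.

0.641

Orbital distance: d = 10.4 AU = 1.556×10^12 m.
S = L/(4πd²) = 1.085 W/m².
Energy balance: S(1−α)/4 = σT⁴, so 1−α = 4σT⁴/S.
4σT⁴ = 4·5.67×10⁻⁸·(36.2)⁴ = 0.3895 W/m².
1−α = 0.3895/1.085 = 0.3590, so α = 0.6410.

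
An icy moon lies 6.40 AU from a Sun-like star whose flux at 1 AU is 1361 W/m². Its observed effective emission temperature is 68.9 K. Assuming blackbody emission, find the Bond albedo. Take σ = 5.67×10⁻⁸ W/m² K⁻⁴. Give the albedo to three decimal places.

Flux at the orbit: S = 1361/(6.40)² = 33.23 W/m².
Energy balance: S(1−α)/4 = σT⁴, so 1−α = 4σT⁴/S.
σT⁴ = 1.278 W/m², so 4σT⁴ = 5.111 W/m².
1−α = 5.111/33.23 = 0.1538, so α = 0.8462.

0.846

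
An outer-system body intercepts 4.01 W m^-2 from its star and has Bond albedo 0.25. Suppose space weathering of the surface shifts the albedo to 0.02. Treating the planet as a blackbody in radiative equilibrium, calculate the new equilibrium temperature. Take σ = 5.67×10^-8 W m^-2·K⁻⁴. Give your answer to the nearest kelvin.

T₂ = [S(1−α₂)/(4σ)]^(1/4) = [4.010·0.98/(4σ)]^(1/4) = 64.52 K.

65 K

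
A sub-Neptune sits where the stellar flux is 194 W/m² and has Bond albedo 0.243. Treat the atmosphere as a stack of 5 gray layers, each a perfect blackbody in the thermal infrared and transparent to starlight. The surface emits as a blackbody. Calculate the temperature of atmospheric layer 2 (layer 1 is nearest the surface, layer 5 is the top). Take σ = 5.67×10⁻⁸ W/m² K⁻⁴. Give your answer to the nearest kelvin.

226 K

OLR = S(1−α)/4 = 36.71 W/m²; the top layer radiates at T_e = 159.5 K.
The net upward flux σT_e⁴ is constant between every pair of levels, so T_k⁴ = (N+1−k)T_e⁴.
With k = 2: T_2 = (5+1−2)^¼·159.5 K = 225.6 K.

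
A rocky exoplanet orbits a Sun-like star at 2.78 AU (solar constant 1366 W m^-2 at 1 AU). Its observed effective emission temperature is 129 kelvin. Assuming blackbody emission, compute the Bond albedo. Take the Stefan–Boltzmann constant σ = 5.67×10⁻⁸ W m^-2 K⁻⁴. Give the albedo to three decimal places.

Flux at the orbit: S = 1366/(2.78)² = 176.8 W m^-2.
Energy balance: S(1−α)/4 = σT⁴, so 1−α = 4σT⁴/S.
4σT⁴ = 4·5.67×10⁻⁸·(129)⁴ = 62.81 W m^-2.
Hence α = 1 − 62.81/176.8 = 0.6447.

0.645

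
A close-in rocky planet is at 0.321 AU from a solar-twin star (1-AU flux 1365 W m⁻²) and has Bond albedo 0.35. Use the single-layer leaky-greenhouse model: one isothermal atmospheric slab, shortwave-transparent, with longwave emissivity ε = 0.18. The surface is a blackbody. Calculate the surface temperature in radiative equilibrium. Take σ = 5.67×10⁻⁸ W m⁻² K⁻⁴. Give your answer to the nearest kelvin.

452 K

Flux at the orbit: S = 1365/(0.321)² = 13250 W m⁻².
At the top of the atmosphere, σT_e⁴ = S(1−α)/4 = 2153 W m⁻², giving T_e = 441.4 K.
The surface balance (absorbed SW + ε·downward IR = σT_s⁴) with T_a⁴ = T_s⁴/2 reduces to T_s = T_e·[2/(2−ε)]^¼ = 451.9 K.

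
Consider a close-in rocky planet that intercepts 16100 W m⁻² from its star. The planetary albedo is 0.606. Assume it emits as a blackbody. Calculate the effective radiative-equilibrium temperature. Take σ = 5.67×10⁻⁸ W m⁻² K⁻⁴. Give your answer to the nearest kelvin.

409 kelvin

Absorbed flux (global mean): S(1−α)/4 = 16100·0.394/4 = 1586 W m⁻².
Balancing against σT⁴: T = (1586/5.67×10⁻⁸)^(1/4) = 408.9 K.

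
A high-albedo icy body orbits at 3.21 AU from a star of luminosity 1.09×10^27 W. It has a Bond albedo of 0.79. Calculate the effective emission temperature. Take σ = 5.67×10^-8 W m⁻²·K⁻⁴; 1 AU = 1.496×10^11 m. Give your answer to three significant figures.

Orbital distance: d = 3.21 AU = 4.802×10^11 m.
Flux at the orbit: S = L/(4πd²) = 1.09×10^27/(4π·(4.80×10^11)²) = 376.1 W m⁻².
Absorbed flux (global mean): S(1−α)/4 = 376.1·0.21/4 = 19.75 W m⁻².
In equilibrium σT⁴ equals this, so T = 136.6 K.

137 K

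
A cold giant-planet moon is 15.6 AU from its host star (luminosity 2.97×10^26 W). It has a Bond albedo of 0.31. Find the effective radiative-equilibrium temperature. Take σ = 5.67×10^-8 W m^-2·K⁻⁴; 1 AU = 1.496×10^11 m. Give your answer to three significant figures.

d = 15.6 × 1.496×10^11 m = 2.334×10^12 m.
S = L/(4πd²) = 4.339 W m^-2.
The planet absorbs (1−α)S over its disc πR² and re-emits over 4πR², so the mean absorbed flux is (1−0.31)·4.339/4 = 0.7486 W m^-2.
Set σT⁴ = 0.7486 → T = (0.7486/σ)^(1/4) = 60.28 K.

60.3 K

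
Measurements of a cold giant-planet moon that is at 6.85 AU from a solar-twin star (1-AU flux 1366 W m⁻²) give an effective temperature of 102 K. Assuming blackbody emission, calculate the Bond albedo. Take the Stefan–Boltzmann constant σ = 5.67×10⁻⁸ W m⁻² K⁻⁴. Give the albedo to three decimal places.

By the inverse-square law, S = 1366/6.85² = 29.11 W m⁻².
Energy balance: S(1−α)/4 = σT⁴, so 1−α = 4σT⁴/S.
σT⁴ = 6.137 W m⁻², so 4σT⁴ = 24.55 W m⁻².
Hence α = 1 − 24.55/29.11 = 0.1567.

0.157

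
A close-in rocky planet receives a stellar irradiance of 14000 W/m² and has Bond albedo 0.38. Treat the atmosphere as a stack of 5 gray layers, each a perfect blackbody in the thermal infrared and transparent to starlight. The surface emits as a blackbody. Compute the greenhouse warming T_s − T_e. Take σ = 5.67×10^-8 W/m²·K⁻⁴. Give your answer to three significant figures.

Top-of-atmosphere balance: σT_e⁴ = S(1−α)/4 = 2170 W/m² → T_e = 442.3 K.
T_s = (N+1)^(1/4)·T_e = 692.2 K.
Warming: T_s − T_e = 249.9 K.

250 K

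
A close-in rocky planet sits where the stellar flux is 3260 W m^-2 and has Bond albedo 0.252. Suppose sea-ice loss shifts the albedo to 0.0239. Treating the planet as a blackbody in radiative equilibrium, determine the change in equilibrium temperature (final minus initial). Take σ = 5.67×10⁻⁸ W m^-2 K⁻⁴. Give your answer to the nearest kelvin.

Initial: T₁ = [S(1−0.252)/(4σ)]^(1/4) = 322.0 K.
Final:   T₂ = [S(1−0.0239)/(4σ)]^(1/4) = 344.2 K.
Change: 344.2 − 322.0 = 22.16 K.

22 K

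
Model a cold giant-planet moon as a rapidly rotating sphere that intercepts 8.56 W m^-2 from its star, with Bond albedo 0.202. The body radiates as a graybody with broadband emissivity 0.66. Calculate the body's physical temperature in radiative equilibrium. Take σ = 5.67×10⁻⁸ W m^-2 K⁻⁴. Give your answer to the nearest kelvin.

Averaging over the sphere, the absorbed flux is S(1−α)/4 = 1.708 W m^-2.
Equating to εσT⁴ with ε = 0.66: T = (1.708/0.66σ)^(1/4) = 82.19 K.

82 K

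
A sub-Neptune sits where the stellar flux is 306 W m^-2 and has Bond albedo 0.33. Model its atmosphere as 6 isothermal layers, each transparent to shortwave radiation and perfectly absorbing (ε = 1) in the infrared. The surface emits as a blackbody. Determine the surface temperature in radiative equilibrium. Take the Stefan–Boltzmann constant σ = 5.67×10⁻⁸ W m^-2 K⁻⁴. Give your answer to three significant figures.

282 kelvin

OLR = S(1−α)/4 = 51.25 W m^-2; the top layer radiates at T_e = 173.4 K.
For an N-layer opaque stack, T_s⁴ = (N+1)T_e⁴, hence T_s = (7)^(1/4)×173.4 K = 282.0 K.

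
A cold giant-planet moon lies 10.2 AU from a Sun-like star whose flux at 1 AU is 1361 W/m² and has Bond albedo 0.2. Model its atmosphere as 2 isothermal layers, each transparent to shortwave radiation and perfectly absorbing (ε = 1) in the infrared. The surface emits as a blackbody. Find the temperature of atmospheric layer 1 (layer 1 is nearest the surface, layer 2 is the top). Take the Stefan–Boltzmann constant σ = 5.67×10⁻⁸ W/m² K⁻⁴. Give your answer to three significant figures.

Flux at the orbit: S = 1361/(10.2)² = 13.08 W/m².
OLR = S(1−α)/4 = 2.616 W/m²; the top layer radiates at T_e = 82.42 K.
In the N-layer model, layer k (counted from the surface) has T_k = (N+1−k)^(1/4)·T_e.
T_1 = (2)^(1/4)·82.42 = 98.01 K.

98.0 K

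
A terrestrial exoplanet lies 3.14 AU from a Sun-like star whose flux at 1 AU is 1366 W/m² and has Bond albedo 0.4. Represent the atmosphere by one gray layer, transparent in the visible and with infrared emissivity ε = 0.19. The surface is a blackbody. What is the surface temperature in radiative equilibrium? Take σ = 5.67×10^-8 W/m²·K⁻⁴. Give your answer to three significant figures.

Irradiance scales as 1/d², so S = 1366 W/m² × (1/3.14)² = 138.5 W/m².
At the top of the atmosphere, σT_e⁴ = S(1−α)/4 = 20.78 W/m², giving T_e = 138.4 K.
Surface balance with a leaky layer gives σT_s⁴ = σT_e⁴·2/(2−ε), so T_s = T_e·[2/(2−0.19)]^(1/4) = 141.9 K.

142 K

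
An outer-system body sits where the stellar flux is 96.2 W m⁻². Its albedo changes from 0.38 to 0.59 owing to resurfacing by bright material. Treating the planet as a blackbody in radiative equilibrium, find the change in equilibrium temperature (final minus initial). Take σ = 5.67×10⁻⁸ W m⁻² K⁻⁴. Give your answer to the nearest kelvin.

-13 K

With α = 0.38, T₁ = 127.3 K.
With α = 0.59, T₂ = 114.8 K.
ΔT = T₂ − T₁ = -12.51 K.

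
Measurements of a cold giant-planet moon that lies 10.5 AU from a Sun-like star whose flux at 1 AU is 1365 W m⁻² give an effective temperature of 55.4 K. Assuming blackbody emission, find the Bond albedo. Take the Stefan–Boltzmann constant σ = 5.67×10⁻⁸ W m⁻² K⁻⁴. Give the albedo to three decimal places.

0.827

Flux at the orbit: S = 1365/(10.5)² = 12.38 W m⁻².
From σT⁴ = S(1−α)/4 we invert for α: 1−α = 4σT⁴/S.
σT⁴ = 0.5341 W m⁻², so 4σT⁴ = 2.136 W m⁻².
Hence α = 1 − 2.136/12.38 = 0.8274.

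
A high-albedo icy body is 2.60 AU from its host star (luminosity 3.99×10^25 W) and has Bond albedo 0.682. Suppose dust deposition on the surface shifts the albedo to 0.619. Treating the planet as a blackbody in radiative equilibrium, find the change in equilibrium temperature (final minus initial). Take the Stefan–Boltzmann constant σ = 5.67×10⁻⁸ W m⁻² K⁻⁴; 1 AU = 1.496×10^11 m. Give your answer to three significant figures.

3.40 kelvin

Orbital distance: d = 2.60 AU = 3.890×10^11 m.
Spreading L over a sphere of radius d: S = 3.99×10^25/(4π·3.89×10^11²) = 20.99 W m⁻².
Initial: T₁ = [S(1−0.682)/(4σ)]^(1/4) = 73.65 K.
With α = 0.619, T₂ = 77.06 K.
Change: 77.06 − 73.65 = 3.404 K.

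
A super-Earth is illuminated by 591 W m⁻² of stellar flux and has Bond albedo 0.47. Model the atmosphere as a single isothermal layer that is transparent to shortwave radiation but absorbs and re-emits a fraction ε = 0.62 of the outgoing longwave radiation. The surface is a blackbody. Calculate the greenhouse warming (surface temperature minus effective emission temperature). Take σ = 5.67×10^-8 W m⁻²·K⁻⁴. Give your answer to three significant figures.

At the top of the atmosphere, σT_e⁴ = S(1−α)/4 = 78.31 W m⁻², giving T_e = 192.8 K.
Surface balance with a leaky layer gives σT_s⁴ = σT_e⁴·2/(2−ε), so T_s = T_e·[2/(2−0.62)]^(1/4) = 211.5 K.
T_s − T_e = 211.5 − 192.8 = 18.74 K.

18.7 K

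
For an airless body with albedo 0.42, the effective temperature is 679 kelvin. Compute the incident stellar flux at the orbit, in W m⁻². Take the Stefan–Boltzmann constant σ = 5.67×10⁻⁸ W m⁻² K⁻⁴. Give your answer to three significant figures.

83100 W m⁻²

Invert the energy balance for S: S = 4σT⁴/(1−α).
σT⁴ = 5.67×10⁻⁸·(679)⁴ = 12050 W m⁻².
S = 4·12050/0.58 = 83120 W m⁻².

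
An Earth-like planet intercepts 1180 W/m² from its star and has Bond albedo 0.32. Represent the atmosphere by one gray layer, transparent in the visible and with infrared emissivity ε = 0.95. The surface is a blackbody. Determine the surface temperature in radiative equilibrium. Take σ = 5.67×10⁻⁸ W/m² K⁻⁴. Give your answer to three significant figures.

At the top of the atmosphere, σT_e⁴ = S(1−α)/4 = 200.6 W/m², giving T_e = 243.9 K.
Surface balance with a leaky layer gives σT_s⁴ = σT_e⁴·2/(2−ε), so T_s = T_e·[2/(2−0.95)]^(1/4) = 286.5 K.

287 K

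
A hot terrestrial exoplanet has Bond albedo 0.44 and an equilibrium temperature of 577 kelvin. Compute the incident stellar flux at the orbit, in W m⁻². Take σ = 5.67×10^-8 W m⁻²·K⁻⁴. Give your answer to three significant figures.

Invert the energy balance for S: S = 4σT⁴/(1−α).
σT⁴ = 5.67×10⁻⁸·(577)⁴ = 6285 W m⁻².
So S = 4×6285/(1−0.44) = 44890 W m⁻².

44900 W m⁻²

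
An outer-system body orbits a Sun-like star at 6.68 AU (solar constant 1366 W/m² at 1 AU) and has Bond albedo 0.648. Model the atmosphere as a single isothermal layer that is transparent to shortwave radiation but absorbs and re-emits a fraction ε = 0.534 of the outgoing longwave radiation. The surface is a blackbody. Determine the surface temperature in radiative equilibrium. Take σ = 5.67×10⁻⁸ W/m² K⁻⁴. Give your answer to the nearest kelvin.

90 K

Flux at the orbit: S = 1366/(6.68)² = 30.61 W/m².
Effective emission temperature (TOA balance): σT_e⁴ = S(1−α)/4 = 2.694 W/m² → T_e = 83.02 K.
Surface balance with a leaky layer gives σT_s⁴ = σT_e⁴·2/(2−ε), so T_s = T_e·[2/(2−0.534)]^(1/4) = 89.73 K.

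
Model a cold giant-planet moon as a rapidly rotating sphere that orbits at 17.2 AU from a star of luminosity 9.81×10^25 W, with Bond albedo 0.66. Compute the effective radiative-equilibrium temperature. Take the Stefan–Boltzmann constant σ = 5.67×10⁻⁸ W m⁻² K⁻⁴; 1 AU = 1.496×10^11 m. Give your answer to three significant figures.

36.5 K

Orbital distance: d = 17.2 AU = 2.573×10^12 m.
Spreading L over a sphere of radius d: S = 9.81×10^25/(4π·2.57×10^12²) = 1.179 W m⁻².
Averaging over the sphere, the absorbed flux is S(1−α)/4 = 0.1002 W m⁻².
Balancing against σT⁴: T = (0.1002/5.67×10⁻⁸)^(1/4) = 36.46 K.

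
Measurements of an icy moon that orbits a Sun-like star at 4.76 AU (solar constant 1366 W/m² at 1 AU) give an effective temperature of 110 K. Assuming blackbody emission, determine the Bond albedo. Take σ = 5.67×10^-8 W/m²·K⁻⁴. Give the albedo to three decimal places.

0.449

Flux at the orbit: S = 1366/(4.76)² = 60.29 W/m².
From σT⁴ = S(1−α)/4 we invert for α: 1−α = 4σT⁴/S.
4σT⁴ = 4·5.67×10⁻⁸·(110)⁴ = 33.21 W/m².
Hence α = 1 − 33.21/60.29 = 0.4492.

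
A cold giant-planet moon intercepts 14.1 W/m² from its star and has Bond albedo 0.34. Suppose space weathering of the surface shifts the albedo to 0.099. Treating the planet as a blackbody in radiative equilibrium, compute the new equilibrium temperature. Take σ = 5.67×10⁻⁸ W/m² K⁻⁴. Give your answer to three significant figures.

With the new albedo, S(1−α₂)/4 = 3.176 W/m², so T₂ = 86.51 K.

86.5 K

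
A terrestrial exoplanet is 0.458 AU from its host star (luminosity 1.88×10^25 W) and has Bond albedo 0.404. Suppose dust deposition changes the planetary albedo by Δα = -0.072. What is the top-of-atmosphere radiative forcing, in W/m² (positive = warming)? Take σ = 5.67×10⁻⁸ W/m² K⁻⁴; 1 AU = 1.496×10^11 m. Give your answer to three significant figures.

d = 0.458 × 1.496×10^11 m = 6.852×10^10 m.
Spreading L over a sphere of radius d: S = 1.88×10^25/(4π·6.85×10^10²) = 318.7 W/m².
TOA radiative forcing: ΔF = −S·Δα/4 = −318.7·(-0.072)/4 = 5.736 W/m².

5.74 W/m²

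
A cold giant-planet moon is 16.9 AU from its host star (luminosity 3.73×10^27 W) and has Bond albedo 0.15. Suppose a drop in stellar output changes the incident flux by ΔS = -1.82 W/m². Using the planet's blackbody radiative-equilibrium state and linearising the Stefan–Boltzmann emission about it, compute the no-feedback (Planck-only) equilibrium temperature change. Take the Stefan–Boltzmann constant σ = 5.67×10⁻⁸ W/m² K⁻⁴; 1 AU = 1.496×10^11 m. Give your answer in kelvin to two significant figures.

d = 16.9 × 1.496×10^11 m = 2.528×10^12 m.
Flux at the orbit: S = L/(4πd²) = 3.73×10^27/(4π·(2.53×10^12)²) = 46.44 W/m².
Unperturbed T_e = [46.44·(1−0.15)/(4σ)]^¼ = 114.9 K.
Only a fraction (1−α) is absorbed and it's spread over 4πR², so ΔF = (1−α)ΔS/4 = -0.3867 W/m².
Planck response: λ_P = 4σT_e³ = 4·5.67×10⁻⁸·(114.9)³ = 0.3437 W/m²/K.
So ΔT₀ = -0.3867/0.3437 = -1.13 K.

-1.1 K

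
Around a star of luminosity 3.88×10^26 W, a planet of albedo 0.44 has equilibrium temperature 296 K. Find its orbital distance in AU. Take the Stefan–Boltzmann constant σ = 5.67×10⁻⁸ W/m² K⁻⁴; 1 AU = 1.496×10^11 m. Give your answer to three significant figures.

Required flux: S = 4σT⁴/(1−α) = 3109 W/m².
Then d = [L/(4πS)]^(1/2) = 9.966×10^10 m, i.e. 0.6661 AU.

0.666 AU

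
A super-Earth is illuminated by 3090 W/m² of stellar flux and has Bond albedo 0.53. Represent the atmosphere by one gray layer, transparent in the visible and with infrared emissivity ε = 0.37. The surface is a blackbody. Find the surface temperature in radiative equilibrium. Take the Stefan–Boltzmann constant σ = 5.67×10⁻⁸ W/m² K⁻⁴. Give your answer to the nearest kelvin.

At the top of the atmosphere, σT_e⁴ = S(1−α)/4 = 363.1 W/m², giving T_e = 282.9 K.
The surface balance (absorbed SW + ε·downward IR = σT_s⁴) with T_a⁴ = T_s⁴/2 reduces to T_s = T_e·[2/(2−ε)]^¼ = 297.7 K.

298 kelvin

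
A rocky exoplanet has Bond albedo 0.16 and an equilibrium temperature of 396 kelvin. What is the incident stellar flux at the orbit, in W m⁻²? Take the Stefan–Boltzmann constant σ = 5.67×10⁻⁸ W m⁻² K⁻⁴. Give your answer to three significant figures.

6640 W m⁻²

Invert the energy balance for S: S = 4σT⁴/(1−α).
The emitted flux is σT⁴ = 1394 W m⁻².
S = 4·1394/0.84 = 6640 W m⁻².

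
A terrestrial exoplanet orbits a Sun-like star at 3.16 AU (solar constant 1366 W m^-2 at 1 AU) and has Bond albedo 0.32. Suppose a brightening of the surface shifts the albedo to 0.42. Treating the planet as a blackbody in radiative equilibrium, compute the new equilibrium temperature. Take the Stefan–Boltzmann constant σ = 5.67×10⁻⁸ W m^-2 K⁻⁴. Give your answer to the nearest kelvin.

Irradiance scales as 1/d², so S = 1366 W m^-2 × (1/3.16)² = 136.8 W m^-2.
New equilibrium: T₂ = [(1−0.42)·136.8/(4σ)]^(1/4) = 136.8 K.

137 K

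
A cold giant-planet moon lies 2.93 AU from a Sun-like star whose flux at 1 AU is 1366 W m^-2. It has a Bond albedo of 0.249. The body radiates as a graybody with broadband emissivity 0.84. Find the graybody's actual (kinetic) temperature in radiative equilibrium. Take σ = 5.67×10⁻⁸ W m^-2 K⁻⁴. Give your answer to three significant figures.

158 kelvin

Flux at the orbit: S = 1366/(2.93)² = 159.1 W m^-2.
Absorbed flux (global mean): S(1−α)/4 = 159.1·0.751/4 = 29.87 W m^-2.
Equating to εσT⁴ with ε = 0.84: T = (29.87/0.84σ)^(1/4) = 158.3 K.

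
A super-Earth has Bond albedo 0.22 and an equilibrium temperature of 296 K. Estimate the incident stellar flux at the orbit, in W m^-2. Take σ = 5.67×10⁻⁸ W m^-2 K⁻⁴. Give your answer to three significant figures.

2230 W m^-2

Invert the energy balance for S: S = 4σT⁴/(1−α).
The emitted flux is σT⁴ = 435.3 W m^-2.
So S = 4×435.3/(1−0.22) = 2232 W m^-2.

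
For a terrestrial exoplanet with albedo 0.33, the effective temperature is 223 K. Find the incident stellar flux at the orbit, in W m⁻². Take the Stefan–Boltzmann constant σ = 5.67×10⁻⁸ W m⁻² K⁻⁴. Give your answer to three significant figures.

Invert the energy balance for S: S = 4σT⁴/(1−α).
σT⁴ = 5.67×10⁻⁸·(223)⁴ = 140.2 W m⁻².
S = 4·140.2/0.67 = 837.1 W m⁻².

837 W m⁻²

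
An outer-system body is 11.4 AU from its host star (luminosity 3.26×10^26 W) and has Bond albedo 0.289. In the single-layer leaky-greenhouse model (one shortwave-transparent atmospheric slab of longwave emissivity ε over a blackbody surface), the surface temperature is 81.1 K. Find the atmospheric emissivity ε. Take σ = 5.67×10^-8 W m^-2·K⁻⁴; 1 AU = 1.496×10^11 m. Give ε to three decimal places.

Orbital distance: d = 11.4 AU = 1.705×10^12 m.
S = L/(4πd²) = 8.919 W m^-2.
TOA balance gives T_e = 72.72 K.
Since (2−ε)/2 = (T_e/T_s)⁴ = 0.6464, ε = 0.7073.

0.707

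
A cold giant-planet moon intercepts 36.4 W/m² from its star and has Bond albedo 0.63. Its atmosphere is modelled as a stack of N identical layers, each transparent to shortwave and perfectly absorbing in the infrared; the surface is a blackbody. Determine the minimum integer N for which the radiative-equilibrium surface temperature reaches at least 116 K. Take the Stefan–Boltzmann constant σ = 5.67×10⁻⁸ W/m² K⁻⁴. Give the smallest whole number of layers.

3

The effective emission temperature is T_e = [S(1−α)/(4σ)]^¼ = 87.78 K.
Need (N+1)T_e⁴ ≥ T_s⁴, i.e. N+1 ≥ (116/87.78)⁴ = 3.049.
So N ≥ 2.049; the smallest integer is N = 3.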